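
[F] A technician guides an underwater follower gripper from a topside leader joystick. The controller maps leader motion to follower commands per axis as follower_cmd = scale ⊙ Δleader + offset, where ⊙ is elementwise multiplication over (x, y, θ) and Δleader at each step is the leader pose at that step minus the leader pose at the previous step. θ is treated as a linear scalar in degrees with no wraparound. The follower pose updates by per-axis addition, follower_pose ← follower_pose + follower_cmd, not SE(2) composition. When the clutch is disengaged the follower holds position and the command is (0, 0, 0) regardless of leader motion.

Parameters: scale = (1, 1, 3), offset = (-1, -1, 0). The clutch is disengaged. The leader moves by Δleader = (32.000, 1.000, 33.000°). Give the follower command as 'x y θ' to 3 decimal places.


0.000 0.000 0.000

clutch disengaged → follower holds; cmd = (0, 0, 0)


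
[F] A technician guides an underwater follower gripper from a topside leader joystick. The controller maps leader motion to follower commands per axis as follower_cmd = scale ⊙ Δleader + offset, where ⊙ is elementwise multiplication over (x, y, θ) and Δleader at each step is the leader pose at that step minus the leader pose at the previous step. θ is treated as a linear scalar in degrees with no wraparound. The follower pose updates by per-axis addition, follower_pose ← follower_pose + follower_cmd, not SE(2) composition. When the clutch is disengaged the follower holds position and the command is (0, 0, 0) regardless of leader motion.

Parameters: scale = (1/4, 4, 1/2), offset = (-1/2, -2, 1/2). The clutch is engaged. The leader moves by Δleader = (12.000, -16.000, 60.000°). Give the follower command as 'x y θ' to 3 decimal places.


axis x: 1/4·12.000 + -1/2 = 2.500
axis y: 4·-16.000 + -2 = -66.000
axis θ: 1/2·60.000 + 1/2 = 30.500

2.500 -66.000 30.500


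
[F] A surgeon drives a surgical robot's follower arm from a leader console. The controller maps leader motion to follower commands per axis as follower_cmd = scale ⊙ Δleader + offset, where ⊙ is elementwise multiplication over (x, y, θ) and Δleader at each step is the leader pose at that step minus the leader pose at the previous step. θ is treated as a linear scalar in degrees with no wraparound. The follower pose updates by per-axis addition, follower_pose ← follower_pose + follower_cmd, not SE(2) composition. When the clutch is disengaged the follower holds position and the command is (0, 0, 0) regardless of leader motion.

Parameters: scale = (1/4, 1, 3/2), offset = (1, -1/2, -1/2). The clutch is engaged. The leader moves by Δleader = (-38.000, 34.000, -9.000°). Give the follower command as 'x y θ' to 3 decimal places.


-8.500 33.500 -14.000

axis x: 1/4·-38.000 + 1 = -8.500
axis y: 1·34.000 + -1/2 = 33.500
axis θ: 3/2·-9.000 + -1/2 = -14.000


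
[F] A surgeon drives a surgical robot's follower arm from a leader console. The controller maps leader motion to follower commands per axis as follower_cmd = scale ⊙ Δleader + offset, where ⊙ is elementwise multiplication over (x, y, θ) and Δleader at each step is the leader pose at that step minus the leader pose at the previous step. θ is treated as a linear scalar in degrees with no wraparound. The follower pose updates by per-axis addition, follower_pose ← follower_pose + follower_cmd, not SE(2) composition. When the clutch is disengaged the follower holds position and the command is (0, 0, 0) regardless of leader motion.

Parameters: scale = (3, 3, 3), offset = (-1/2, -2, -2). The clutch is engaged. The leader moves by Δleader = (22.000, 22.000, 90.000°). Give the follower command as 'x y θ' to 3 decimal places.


65.500 64.000 268.000

axis x: 3·22.000 + -1/2 = 65.500
axis y: 3·22.000 + -2 = 64.000
axis θ: 3·90.000 + -2 = 268.000


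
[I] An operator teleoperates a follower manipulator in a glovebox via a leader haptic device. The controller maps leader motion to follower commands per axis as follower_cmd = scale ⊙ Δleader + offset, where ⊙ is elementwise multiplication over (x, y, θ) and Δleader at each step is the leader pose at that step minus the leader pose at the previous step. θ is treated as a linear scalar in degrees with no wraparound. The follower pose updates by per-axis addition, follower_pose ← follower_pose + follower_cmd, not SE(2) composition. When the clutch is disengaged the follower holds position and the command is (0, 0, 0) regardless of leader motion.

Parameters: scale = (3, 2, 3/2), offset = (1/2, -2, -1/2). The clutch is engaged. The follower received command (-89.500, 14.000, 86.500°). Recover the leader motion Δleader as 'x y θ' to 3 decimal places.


-30.000 8.000 58.000

axis x: (-89.500 − 1/2) / (3) = -30.000
axis y: (14.000 − -2) / (2) = 8.000
axis θ: (86.500 − -1/2) / (3/2) = 58.000


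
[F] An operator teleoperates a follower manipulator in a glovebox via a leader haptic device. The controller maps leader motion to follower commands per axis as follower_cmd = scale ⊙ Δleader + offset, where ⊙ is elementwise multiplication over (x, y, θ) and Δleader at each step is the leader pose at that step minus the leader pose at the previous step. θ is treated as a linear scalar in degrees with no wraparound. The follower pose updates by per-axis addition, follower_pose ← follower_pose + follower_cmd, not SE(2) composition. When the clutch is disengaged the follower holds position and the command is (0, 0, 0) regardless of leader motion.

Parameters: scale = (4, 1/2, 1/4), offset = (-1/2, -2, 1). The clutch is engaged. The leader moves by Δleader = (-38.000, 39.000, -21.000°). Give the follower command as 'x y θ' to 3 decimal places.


-152.500 17.500 -4.250

axis x: 4·-38.000 + -1/2 = -152.500
axis y: 1/2·39.000 + -2 = 17.500
axis θ: 1/4·-21.000 + 1 = -4.250


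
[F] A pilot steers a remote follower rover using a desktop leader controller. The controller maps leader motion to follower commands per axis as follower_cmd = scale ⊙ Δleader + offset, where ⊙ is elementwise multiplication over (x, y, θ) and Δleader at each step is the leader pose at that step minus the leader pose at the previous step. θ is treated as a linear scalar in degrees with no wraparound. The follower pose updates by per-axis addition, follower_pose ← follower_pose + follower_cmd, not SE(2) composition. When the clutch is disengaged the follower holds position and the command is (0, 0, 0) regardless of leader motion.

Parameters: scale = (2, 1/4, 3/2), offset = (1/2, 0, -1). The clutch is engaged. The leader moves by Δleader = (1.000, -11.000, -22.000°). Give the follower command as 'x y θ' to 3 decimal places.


axis x: 2·1.000 + 1/2 = 2.500
axis y: 1/4·-11.000 + 0 = -2.750
axis θ: 3/2·-22.000 + -1 = -34.000

2.500 -2.750 -34.000


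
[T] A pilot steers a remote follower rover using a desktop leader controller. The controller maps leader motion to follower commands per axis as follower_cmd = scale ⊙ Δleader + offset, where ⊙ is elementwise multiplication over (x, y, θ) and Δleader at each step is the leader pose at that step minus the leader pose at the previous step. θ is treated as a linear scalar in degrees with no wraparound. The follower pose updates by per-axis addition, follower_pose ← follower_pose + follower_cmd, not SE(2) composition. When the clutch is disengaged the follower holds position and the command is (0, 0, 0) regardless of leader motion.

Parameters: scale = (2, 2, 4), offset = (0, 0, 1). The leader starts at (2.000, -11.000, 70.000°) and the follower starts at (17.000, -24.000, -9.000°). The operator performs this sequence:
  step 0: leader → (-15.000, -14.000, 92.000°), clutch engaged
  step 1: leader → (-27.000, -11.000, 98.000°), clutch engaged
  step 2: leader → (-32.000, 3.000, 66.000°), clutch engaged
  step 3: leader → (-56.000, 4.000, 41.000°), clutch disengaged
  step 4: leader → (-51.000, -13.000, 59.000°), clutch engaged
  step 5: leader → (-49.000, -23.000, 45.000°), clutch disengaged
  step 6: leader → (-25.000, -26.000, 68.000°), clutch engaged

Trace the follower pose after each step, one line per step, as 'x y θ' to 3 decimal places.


-17.000 -30.000 80.000
-41.000 -24.000 105.000
-51.000 4.000 -22.000
-51.000 4.000 -22.000
-41.000 -30.000 51.000
-41.000 -30.000 51.000
7.000 -36.000 144.000

step 0: Δleader=(-17.000, -3.000, 22.000°), engaged; cmd=(-34.000, -6.000, 89.000°) → follower=(-17.000, -30.000, 80.000°)
step 1: Δleader=(-12.000, 3.000, 6.000°), engaged; cmd=(-24.000, 6.000, 25.000°) → follower=(-41.000, -24.000, 105.000°)
step 2: Δleader=(-5.000, 14.000, -32.000°), engaged; cmd=(-10.000, 28.000, -127.000°) → follower=(-51.000, 4.000, -22.000°)
step 3: Δleader=(-24.000, 1.000, -25.000°), disengaged; cmd=(0,0,0) → follower holds at (-51.000, 4.000, -22.000°)
step 4: Δleader=(5.000, -17.000, 18.000°), engaged; cmd=(10.000, -34.000, 73.000°) → follower=(-41.000, -30.000, 51.000°)
step 5: Δleader=(2.000, -10.000, -14.000°), disengaged; cmd=(0,0,0) → follower holds at (-41.000, -30.000, 51.000°)
step 6: Δleader=(24.000, -3.000, 23.000°), engaged; cmd=(48.000, -6.000, 93.000°) → follower=(7.000, -36.000, 144.000°)


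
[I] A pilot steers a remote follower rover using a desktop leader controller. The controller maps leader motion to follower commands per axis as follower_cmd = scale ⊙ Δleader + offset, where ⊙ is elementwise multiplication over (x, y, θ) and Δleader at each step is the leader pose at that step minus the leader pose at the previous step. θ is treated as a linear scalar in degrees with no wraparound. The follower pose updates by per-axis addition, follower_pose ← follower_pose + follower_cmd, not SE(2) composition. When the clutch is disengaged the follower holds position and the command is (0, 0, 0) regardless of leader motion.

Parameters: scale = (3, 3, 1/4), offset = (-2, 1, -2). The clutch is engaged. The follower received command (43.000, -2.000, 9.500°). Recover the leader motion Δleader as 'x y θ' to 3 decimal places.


15.000 -1.000 46.000

axis x: (43.000 − -2) / (3) = 15.000
axis y: (-2.000 − 1) / (3) = -1.000
axis θ: (9.500 − -2) / (1/4) = 46.000


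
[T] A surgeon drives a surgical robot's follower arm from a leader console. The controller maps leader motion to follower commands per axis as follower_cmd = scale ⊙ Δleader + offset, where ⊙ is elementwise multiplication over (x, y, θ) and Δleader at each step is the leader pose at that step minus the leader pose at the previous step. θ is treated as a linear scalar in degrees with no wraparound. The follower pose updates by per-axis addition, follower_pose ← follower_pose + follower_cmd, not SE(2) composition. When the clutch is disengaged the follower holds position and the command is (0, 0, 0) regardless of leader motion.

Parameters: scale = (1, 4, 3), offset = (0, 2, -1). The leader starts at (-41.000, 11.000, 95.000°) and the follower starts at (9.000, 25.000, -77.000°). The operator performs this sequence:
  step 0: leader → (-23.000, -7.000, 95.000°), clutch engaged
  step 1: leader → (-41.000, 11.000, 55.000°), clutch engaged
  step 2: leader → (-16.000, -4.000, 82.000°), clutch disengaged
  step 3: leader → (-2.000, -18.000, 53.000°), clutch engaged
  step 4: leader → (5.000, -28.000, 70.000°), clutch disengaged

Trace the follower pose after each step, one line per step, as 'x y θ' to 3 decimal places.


step 0: Δleader=(18.000, -18.000, 0.000°), engaged; cmd=(18.000, -70.000, -1.000°) → follower=(27.000, -45.000, -78.000°)
step 1: Δleader=(-18.000, 18.000, -40.000°), engaged; cmd=(-18.000, 74.000, -121.000°) → follower=(9.000, 29.000, -199.000°)
step 2: Δleader=(25.000, -15.000, 27.000°), disengaged; cmd=(0,0,0) → follower holds at (9.000, 29.000, -199.000°)
step 3: Δleader=(14.000, -14.000, -29.000°), engaged; cmd=(14.000, -54.000, -88.000°) → follower=(23.000, -25.000, -287.000°)
step 4: Δleader=(7.000, -10.000, 17.000°), disengaged; cmd=(0,0,0) → follower holds at (23.000, -25.000, -287.000°)

27.000 -45.000 -78.000
9.000 29.000 -199.000
9.000 29.000 -199.000
23.000 -25.000 -287.000
23.000 -25.000 -287.000


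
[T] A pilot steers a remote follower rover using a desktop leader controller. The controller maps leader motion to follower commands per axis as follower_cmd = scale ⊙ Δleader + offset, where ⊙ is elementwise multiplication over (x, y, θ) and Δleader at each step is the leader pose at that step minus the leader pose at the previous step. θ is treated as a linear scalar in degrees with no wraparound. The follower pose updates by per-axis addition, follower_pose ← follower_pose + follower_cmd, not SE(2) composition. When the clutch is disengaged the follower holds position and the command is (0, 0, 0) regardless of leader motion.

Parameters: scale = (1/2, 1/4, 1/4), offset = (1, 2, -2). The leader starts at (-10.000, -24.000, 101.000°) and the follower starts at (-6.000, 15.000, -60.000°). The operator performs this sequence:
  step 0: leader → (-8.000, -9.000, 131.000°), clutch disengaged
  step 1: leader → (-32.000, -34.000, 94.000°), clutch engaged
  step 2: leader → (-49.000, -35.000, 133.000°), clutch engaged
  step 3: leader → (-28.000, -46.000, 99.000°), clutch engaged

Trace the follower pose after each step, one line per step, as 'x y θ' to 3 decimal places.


step 0: Δleader=(2.000, 15.000, 30.000°), disengaged; cmd=(0,0,0) → follower holds at (-6.000, 15.000, -60.000°)
step 1: Δleader=(-24.000, -25.000, -37.000°), engaged; cmd=(-11.000, -4.250, -11.250°) → follower=(-17.000, 10.750, -71.250°)
step 2: Δleader=(-17.000, -1.000, 39.000°), engaged; cmd=(-7.500, 1.750, 7.750°) → follower=(-24.500, 12.500, -63.500°)
step 3: Δleader=(21.000, -11.000, -34.000°), engaged; cmd=(11.500, -0.750, -10.500°) → follower=(-13.000, 11.750, -74.000°)

-6.000 15.000 -60.000
-17.000 10.750 -71.250
-24.500 12.500 -63.500
-13.000 11.750 -74.000


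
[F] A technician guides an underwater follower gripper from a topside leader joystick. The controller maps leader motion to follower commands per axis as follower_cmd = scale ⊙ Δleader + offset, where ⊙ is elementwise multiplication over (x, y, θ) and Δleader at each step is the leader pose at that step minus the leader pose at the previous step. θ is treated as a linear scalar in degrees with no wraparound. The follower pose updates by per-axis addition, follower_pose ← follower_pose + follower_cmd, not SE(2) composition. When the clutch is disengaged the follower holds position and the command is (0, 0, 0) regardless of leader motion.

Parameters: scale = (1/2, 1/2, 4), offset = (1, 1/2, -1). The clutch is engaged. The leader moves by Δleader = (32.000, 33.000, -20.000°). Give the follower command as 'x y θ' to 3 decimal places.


17.000 17.000 -81.000

axis x: 1/2·32.000 + 1 = 17.000
axis y: 1/2·33.000 + 1/2 = 17.000
axis θ: 4·-20.000 + -1 = -81.000


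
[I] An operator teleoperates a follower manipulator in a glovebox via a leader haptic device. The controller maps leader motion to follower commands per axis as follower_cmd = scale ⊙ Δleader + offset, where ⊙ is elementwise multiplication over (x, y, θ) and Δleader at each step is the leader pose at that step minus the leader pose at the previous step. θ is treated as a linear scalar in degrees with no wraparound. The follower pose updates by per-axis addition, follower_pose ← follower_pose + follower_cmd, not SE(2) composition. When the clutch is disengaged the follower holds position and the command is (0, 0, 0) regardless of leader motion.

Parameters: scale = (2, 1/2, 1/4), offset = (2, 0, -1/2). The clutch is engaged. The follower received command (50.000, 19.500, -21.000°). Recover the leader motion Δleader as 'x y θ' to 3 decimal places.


24.000 39.000 -82.000

axis x: (50.000 − 2) / (2) = 24.000
axis y: (19.500 − 0) / (1/2) = 39.000
axis θ: (-21.000 − -1/2) / (1/4) = -82.000


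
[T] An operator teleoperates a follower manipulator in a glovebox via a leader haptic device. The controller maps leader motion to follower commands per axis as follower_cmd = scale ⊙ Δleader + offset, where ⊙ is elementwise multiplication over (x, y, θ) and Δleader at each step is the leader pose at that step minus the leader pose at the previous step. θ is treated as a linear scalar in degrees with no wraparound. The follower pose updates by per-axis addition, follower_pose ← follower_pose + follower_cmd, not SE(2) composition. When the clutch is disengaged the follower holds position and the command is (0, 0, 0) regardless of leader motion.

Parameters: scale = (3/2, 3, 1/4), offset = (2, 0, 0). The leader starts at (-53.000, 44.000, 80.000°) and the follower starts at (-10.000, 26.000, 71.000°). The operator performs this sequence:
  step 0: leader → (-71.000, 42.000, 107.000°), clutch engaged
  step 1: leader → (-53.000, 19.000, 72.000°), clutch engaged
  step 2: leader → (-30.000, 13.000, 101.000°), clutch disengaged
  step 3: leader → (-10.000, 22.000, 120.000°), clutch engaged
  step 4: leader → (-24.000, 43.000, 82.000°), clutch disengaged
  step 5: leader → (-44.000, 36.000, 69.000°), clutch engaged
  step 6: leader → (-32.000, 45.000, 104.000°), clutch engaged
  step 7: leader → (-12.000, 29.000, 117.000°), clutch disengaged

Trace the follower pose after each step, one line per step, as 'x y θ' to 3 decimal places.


step 0: Δleader=(-18.000, -2.000, 27.000°), engaged; cmd=(-25.000, -6.000, 6.750°) → follower=(-35.000, 20.000, 77.750°)
step 1: Δleader=(18.000, -23.000, -35.000°), engaged; cmd=(29.000, -69.000, -8.750°) → follower=(-6.000, -49.000, 69.000°)
step 2: Δleader=(23.000, -6.000, 29.000°), disengaged; cmd=(0,0,0) → follower holds at (-6.000, -49.000, 69.000°)
step 3: Δleader=(20.000, 9.000, 19.000°), engaged; cmd=(32.000, 27.000, 4.750°) → follower=(26.000, -22.000, 73.750°)
step 4: Δleader=(-14.000, 21.000, -38.000°), disengaged; cmd=(0,0,0) → follower holds at (26.000, -22.000, 73.750°)
step 5: Δleader=(-20.000, -7.000, -13.000°), engaged; cmd=(-28.000, -21.000, -3.250°) → follower=(-2.000, -43.000, 70.500°)
step 6: Δleader=(12.000, 9.000, 35.000°), engaged; cmd=(20.000, 27.000, 8.750°) → follower=(18.000, -16.000, 79.250°)
step 7: Δleader=(20.000, -16.000, 13.000°), disengaged; cmd=(0,0,0) → follower holds at (18.000, -16.000, 79.250°)

-35.000 20.000 77.750
-6.000 -49.000 69.000
-6.000 -49.000 69.000
26.000 -22.000 73.750
26.000 -22.000 73.750
-2.000 -43.000 70.500
18.000 -16.000 79.250
18.000 -16.000 79.250


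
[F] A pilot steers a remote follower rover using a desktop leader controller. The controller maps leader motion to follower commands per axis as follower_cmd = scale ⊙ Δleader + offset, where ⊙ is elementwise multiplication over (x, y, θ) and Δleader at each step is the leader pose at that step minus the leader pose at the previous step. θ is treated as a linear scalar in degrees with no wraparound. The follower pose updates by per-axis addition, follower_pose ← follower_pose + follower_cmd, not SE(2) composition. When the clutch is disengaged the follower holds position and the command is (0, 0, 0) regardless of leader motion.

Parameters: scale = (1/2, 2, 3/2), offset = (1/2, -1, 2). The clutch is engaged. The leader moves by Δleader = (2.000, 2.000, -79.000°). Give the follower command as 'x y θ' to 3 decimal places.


1.500 3.000 -116.500

axis x: 1/2·2.000 + 1/2 = 1.500
axis y: 2·2.000 + -1 = 3.000
axis θ: 3/2·-79.000 + 2 = -116.500


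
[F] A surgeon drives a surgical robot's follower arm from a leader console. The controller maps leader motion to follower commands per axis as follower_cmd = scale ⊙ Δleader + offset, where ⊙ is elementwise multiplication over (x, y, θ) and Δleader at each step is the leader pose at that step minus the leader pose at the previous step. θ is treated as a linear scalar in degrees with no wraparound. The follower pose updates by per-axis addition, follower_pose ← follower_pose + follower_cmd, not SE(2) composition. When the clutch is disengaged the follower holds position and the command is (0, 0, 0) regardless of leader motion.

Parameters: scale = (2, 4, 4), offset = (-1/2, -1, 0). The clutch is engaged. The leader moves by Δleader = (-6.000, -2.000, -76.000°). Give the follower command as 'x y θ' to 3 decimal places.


-12.500 -9.000 -304.000

axis x: 2·-6.000 + -1/2 = -12.500
axis y: 4·-2.000 + -1 = -9.000
axis θ: 4·-76.000 + 0 = -304.000


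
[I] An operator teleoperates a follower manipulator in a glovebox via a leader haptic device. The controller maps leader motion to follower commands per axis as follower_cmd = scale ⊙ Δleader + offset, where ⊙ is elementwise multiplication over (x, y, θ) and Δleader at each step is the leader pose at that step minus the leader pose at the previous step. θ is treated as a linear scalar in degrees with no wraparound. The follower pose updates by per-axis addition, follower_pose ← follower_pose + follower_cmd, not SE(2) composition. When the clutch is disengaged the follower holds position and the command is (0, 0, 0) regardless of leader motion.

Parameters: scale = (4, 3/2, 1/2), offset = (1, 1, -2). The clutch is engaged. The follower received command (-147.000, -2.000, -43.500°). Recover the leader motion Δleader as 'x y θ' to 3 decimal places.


axis x: (-147.000 − 1) / (4) = -37.000
axis y: (-2.000 − 1) / (3/2) = -2.000
axis θ: (-43.500 − -2) / (1/2) = -83.000

-37.000 -2.000 -83.000


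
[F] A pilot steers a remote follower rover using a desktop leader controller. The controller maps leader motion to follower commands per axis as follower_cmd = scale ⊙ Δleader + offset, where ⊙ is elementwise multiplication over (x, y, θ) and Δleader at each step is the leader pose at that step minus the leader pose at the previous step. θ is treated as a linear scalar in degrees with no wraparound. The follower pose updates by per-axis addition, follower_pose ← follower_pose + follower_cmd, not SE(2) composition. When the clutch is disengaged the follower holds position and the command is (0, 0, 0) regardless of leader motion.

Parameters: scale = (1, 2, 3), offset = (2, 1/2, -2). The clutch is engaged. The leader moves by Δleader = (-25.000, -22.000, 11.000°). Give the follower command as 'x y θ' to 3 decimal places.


-23.000 -43.500 31.000

axis x: 1·-25.000 + 2 = -23.000
axis y: 2·-22.000 + 1/2 = -43.500
axis θ: 3·11.000 + -2 = 31.000


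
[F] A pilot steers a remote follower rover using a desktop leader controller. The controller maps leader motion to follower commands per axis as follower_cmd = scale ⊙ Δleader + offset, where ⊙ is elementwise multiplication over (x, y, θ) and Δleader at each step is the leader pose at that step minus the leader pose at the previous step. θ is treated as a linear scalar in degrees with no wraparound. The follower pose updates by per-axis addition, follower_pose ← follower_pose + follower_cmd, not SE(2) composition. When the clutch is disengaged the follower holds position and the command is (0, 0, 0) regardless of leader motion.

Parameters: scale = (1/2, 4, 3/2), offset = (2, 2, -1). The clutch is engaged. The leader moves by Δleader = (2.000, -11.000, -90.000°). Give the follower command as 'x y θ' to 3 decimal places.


3.000 -42.000 -136.000

axis x: 1/2·2.000 + 2 = 3.000
axis y: 4·-11.000 + 2 = -42.000
axis θ: 3/2·-90.000 + -1 = -136.000


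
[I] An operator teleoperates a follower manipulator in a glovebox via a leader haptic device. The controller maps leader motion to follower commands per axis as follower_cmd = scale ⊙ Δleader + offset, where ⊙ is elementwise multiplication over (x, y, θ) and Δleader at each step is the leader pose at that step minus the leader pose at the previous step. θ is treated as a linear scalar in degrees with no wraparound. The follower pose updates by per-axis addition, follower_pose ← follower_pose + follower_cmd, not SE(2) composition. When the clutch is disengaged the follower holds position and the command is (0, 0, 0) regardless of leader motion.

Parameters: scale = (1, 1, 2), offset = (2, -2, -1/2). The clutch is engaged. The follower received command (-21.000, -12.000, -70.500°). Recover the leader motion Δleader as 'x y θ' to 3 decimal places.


-23.000 -10.000 -35.000

axis x: (-21.000 − 2) / (1) = -23.000
axis y: (-12.000 − -2) / (1) = -10.000
axis θ: (-70.500 − -1/2) / (2) = -35.000


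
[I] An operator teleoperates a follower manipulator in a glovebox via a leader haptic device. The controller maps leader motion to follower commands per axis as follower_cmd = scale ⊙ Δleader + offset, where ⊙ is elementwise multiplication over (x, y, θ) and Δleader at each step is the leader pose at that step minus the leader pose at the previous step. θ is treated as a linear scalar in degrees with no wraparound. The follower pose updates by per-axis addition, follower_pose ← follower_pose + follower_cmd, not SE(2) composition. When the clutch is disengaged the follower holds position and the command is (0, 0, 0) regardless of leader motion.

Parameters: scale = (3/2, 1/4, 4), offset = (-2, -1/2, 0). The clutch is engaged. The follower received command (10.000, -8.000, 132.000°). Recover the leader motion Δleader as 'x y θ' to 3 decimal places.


8.000 -30.000 33.000

axis x: (10.000 − -2) / (3/2) = 8.000
axis y: (-8.000 − -1/2) / (1/4) = -30.000
axis θ: (132.000 − 0) / (4) = 33.000


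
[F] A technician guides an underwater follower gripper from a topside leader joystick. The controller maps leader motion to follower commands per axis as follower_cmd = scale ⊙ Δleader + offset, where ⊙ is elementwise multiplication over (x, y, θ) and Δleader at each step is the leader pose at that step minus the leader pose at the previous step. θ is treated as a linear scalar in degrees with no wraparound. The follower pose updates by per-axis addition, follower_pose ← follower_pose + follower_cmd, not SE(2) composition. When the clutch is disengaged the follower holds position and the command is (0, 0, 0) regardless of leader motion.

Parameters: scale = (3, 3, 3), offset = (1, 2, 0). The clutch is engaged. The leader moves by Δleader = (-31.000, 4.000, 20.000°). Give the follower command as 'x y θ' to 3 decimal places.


axis x: 3·-31.000 + 1 = -92.000
axis y: 3·4.000 + 2 = 14.000
axis θ: 3·20.000 + 0 = 60.000

-92.000 14.000 60.000


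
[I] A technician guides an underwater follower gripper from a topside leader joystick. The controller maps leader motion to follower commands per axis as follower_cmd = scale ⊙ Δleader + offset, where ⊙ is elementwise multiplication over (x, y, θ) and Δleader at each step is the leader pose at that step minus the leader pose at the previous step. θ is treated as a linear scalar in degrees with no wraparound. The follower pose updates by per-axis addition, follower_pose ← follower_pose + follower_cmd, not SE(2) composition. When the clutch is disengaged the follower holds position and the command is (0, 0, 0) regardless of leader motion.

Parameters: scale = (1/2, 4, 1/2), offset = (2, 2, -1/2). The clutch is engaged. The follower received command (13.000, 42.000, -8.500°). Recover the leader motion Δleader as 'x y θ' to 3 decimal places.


22.000 10.000 -16.000

axis x: (13.000 − 2) / (1/2) = 22.000
axis y: (42.000 − 2) / (4) = 10.000
axis θ: (-8.500 − -1/2) / (1/2) = -16.000


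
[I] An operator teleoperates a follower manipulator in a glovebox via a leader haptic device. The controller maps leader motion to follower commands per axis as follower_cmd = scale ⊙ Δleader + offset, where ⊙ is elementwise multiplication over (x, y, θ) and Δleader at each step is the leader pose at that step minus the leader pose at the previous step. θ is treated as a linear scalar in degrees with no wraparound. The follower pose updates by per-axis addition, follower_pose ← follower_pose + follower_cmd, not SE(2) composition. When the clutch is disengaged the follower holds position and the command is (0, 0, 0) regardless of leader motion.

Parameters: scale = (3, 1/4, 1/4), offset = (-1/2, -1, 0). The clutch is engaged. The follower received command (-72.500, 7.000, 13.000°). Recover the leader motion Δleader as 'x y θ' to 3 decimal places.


-24.000 32.000 52.000

axis x: (-72.500 − -1/2) / (3) = -24.000
axis y: (7.000 − -1) / (1/4) = 32.000
axis θ: (13.000 − 0) / (1/4) = 52.000


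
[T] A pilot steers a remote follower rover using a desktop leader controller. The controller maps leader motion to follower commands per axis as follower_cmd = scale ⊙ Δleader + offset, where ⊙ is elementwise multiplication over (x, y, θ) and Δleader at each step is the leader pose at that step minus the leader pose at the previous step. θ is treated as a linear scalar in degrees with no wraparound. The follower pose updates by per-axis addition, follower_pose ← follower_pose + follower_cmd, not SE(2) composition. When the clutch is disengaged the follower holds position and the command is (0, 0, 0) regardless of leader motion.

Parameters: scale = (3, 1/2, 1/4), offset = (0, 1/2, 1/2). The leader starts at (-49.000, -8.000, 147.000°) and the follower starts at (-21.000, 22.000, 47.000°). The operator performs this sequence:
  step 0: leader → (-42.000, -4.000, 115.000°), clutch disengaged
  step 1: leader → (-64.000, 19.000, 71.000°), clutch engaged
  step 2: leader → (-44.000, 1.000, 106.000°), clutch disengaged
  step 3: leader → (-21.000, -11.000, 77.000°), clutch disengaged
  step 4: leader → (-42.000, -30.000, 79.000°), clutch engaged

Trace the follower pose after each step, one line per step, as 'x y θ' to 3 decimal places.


-21.000 22.000 47.000
-87.000 34.000 36.500
-87.000 34.000 36.500
-87.000 34.000 36.500
-150.000 25.000 37.500

step 0: Δleader=(7.000, 4.000, -32.000°), disengaged; cmd=(0,0,0) → follower holds at (-21.000, 22.000, 47.000°)
step 1: Δleader=(-22.000, 23.000, -44.000°), engaged; cmd=(-66.000, 12.000, -10.500°) → follower=(-87.000, 34.000, 36.500°)
step 2: Δleader=(20.000, -18.000, 35.000°), disengaged; cmd=(0,0,0) → follower holds at (-87.000, 34.000, 36.500°)
step 3: Δleader=(23.000, -12.000, -29.000°), disengaged; cmd=(0,0,0) → follower holds at (-87.000, 34.000, 36.500°)
step 4: Δleader=(-21.000, -19.000, 2.000°), engaged; cmd=(-63.000, -9.000, 1.000°) → follower=(-150.000, 25.000, 37.500°)


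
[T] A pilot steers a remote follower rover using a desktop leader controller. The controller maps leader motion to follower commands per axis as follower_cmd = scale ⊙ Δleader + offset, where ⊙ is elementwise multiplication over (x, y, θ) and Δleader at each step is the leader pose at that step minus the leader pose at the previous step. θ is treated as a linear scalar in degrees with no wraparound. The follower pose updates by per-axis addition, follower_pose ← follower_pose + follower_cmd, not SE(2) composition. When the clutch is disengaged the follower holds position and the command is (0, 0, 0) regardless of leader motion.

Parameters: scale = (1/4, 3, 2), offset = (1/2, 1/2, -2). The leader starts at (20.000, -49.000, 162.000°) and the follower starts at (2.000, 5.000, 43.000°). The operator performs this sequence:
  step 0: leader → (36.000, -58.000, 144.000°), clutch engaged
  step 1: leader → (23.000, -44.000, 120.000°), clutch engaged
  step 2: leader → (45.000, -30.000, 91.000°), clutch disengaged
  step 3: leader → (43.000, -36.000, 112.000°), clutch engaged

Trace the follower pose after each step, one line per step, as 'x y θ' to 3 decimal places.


6.500 -21.500 5.000
3.750 21.000 -45.000
3.750 21.000 -45.000
3.750 3.500 -5.000

step 0: Δleader=(16.000, -9.000, -18.000°), engaged; cmd=(4.500, -26.500, -38.000°) → follower=(6.500, -21.500, 5.000°)
step 1: Δleader=(-13.000, 14.000, -24.000°), engaged; cmd=(-2.750, 42.500, -50.000°) → follower=(3.750, 21.000, -45.000°)
step 2: Δleader=(22.000, 14.000, -29.000°), disengaged; cmd=(0,0,0) → follower holds at (3.750, 21.000, -45.000°)
step 3: Δleader=(-2.000, -6.000, 21.000°), engaged; cmd=(0.000, -17.500, 40.000°) → follower=(3.750, 3.500, -5.000°)


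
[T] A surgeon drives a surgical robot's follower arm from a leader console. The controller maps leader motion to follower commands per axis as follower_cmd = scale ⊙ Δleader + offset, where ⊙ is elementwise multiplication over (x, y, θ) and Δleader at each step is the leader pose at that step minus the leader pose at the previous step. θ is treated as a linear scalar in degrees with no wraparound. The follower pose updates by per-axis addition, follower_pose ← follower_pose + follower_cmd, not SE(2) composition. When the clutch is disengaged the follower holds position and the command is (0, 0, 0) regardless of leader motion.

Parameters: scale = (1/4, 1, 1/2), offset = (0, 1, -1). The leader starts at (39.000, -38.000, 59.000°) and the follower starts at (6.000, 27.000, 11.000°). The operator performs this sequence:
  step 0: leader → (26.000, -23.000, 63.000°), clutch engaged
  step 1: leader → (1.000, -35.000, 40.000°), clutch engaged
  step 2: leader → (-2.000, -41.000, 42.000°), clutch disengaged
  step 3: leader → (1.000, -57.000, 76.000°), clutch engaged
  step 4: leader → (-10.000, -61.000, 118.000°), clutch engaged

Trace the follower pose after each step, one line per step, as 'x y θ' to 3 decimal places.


step 0: Δleader=(-13.000, 15.000, 4.000°), engaged; cmd=(-3.250, 16.000, 1.000°) → follower=(2.750, 43.000, 12.000°)
step 1: Δleader=(-25.000, -12.000, -23.000°), engaged; cmd=(-6.250, -11.000, -12.500°) → follower=(-3.500, 32.000, -0.500°)
step 2: Δleader=(-3.000, -6.000, 2.000°), disengaged; cmd=(0,0,0) → follower holds at (-3.500, 32.000, -0.500°)
step 3: Δleader=(3.000, -16.000, 34.000°), engaged; cmd=(0.750, -15.000, 16.000°) → follower=(-2.750, 17.000, 15.500°)
step 4: Δleader=(-11.000, -4.000, 42.000°), engaged; cmd=(-2.750, -3.000, 20.000°) → follower=(-5.500, 14.000, 35.500°)

2.750 43.000 12.000
-3.500 32.000 -0.500
-3.500 32.000 -0.500
-2.750 17.000 15.500
-5.500 14.000 35.500


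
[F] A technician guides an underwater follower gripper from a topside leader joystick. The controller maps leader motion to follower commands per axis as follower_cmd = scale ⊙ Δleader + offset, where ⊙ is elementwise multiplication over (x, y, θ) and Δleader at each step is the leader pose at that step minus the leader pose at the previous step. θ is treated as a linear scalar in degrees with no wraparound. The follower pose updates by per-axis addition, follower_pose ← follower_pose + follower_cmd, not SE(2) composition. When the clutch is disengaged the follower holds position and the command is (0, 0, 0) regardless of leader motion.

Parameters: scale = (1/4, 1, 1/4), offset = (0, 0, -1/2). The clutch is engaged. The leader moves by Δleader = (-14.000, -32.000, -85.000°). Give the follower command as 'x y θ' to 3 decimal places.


-3.500 -32.000 -21.750

axis x: 1/4·-14.000 + 0 = -3.500
axis y: 1·-32.000 + 0 = -32.000
axis θ: 1/4·-85.000 + -1/2 = -21.750


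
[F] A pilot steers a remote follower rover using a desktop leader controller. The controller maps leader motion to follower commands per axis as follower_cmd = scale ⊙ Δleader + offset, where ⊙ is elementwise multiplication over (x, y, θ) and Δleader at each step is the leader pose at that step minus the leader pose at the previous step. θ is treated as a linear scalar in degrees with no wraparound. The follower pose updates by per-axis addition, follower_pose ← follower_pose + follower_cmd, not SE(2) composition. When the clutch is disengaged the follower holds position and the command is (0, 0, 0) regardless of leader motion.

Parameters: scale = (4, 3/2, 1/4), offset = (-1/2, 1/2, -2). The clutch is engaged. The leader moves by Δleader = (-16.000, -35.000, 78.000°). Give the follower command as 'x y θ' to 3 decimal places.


axis x: 4·-16.000 + -1/2 = -64.500
axis y: 3/2·-35.000 + 1/2 = -52.000
axis θ: 1/4·78.000 + -2 = 17.500

-64.500 -52.000 17.500


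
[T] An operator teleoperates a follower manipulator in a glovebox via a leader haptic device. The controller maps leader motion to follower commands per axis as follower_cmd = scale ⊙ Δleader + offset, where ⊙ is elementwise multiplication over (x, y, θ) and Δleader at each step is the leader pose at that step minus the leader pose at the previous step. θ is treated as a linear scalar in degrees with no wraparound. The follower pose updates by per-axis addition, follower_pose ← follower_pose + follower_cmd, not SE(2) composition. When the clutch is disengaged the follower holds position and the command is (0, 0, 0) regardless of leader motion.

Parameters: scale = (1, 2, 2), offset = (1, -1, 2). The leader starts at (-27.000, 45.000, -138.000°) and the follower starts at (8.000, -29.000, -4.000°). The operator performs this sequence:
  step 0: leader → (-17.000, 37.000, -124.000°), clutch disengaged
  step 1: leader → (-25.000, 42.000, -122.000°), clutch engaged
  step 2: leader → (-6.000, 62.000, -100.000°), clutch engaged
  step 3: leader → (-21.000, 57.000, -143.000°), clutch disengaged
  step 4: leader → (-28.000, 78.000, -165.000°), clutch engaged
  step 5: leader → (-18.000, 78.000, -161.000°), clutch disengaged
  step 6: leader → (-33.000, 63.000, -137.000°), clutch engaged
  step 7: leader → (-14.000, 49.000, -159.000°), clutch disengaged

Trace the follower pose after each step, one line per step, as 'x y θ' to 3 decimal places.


8.000 -29.000 -4.000
1.000 -20.000 2.000
21.000 19.000 48.000
21.000 19.000 48.000
15.000 60.000 6.000
15.000 60.000 6.000
1.000 29.000 56.000
1.000 29.000 56.000

step 0: Δleader=(10.000, -8.000, 14.000°), disengaged; cmd=(0,0,0) → follower holds at (8.000, -29.000, -4.000°)
step 1: Δleader=(-8.000, 5.000, 2.000°), engaged; cmd=(-7.000, 9.000, 6.000°) → follower=(1.000, -20.000, 2.000°)
step 2: Δleader=(19.000, 20.000, 22.000°), engaged; cmd=(20.000, 39.000, 46.000°) → follower=(21.000, 19.000, 48.000°)
step 3: Δleader=(-15.000, -5.000, -43.000°), disengaged; cmd=(0,0,0) → follower holds at (21.000, 19.000, 48.000°)
step 4: Δleader=(-7.000, 21.000, -22.000°), engaged; cmd=(-6.000, 41.000, -42.000°) → follower=(15.000, 60.000, 6.000°)
step 5: Δleader=(10.000, 0.000, 4.000°), disengaged; cmd=(0,0,0) → follower holds at (15.000, 60.000, 6.000°)
step 6: Δleader=(-15.000, -15.000, 24.000°), engaged; cmd=(-14.000, -31.000, 50.000°) → follower=(1.000, 29.000, 56.000°)
step 7: Δleader=(19.000, -14.000, -22.000°), disengaged; cmd=(0,0,0) → follower holds at (1.000, 29.000, 56.000°)


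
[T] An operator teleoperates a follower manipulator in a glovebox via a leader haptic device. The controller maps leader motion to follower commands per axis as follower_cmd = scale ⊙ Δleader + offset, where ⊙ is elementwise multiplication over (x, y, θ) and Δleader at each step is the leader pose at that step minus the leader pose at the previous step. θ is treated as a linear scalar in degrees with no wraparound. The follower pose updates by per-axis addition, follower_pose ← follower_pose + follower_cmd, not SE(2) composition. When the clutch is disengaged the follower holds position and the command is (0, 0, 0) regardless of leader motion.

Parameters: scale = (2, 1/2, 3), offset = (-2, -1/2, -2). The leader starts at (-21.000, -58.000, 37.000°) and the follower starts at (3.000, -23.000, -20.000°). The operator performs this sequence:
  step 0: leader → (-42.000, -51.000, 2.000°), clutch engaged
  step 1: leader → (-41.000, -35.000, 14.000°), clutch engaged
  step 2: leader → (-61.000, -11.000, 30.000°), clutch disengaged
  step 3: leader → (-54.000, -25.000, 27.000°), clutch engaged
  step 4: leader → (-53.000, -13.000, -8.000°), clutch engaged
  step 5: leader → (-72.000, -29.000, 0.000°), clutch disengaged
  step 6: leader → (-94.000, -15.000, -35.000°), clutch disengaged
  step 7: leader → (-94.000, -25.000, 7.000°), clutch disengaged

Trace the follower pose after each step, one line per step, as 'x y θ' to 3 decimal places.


step 0: Δleader=(-21.000, 7.000, -35.000°), engaged; cmd=(-44.000, 3.000, -107.000°) → follower=(-41.000, -20.000, -127.000°)
step 1: Δleader=(1.000, 16.000, 12.000°), engaged; cmd=(0.000, 7.500, 34.000°) → follower=(-41.000, -12.500, -93.000°)
step 2: Δleader=(-20.000, 24.000, 16.000°), disengaged; cmd=(0,0,0) → follower holds at (-41.000, -12.500, -93.000°)
step 3: Δleader=(7.000, -14.000, -3.000°), engaged; cmd=(12.000, -7.500, -11.000°) → follower=(-29.000, -20.000, -104.000°)
step 4: Δleader=(1.000, 12.000, -35.000°), engaged; cmd=(0.000, 5.500, -107.000°) → follower=(-29.000, -14.500, -211.000°)
step 5: Δleader=(-19.000, -16.000, 8.000°), disengaged; cmd=(0,0,0) → follower holds at (-29.000, -14.500, -211.000°)
step 6: Δleader=(-22.000, 14.000, -35.000°), disengaged; cmd=(0,0,0) → follower holds at (-29.000, -14.500, -211.000°)
step 7: Δleader=(0.000, -10.000, 42.000°), disengaged; cmd=(0,0,0) → follower holds at (-29.000, -14.500, -211.000°)

-41.000 -20.000 -127.000
-41.000 -12.500 -93.000
-41.000 -12.500 -93.000
-29.000 -20.000 -104.000
-29.000 -14.500 -211.000
-29.000 -14.500 -211.000
-29.000 -14.500 -211.000
-29.000 -14.500 -211.000
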